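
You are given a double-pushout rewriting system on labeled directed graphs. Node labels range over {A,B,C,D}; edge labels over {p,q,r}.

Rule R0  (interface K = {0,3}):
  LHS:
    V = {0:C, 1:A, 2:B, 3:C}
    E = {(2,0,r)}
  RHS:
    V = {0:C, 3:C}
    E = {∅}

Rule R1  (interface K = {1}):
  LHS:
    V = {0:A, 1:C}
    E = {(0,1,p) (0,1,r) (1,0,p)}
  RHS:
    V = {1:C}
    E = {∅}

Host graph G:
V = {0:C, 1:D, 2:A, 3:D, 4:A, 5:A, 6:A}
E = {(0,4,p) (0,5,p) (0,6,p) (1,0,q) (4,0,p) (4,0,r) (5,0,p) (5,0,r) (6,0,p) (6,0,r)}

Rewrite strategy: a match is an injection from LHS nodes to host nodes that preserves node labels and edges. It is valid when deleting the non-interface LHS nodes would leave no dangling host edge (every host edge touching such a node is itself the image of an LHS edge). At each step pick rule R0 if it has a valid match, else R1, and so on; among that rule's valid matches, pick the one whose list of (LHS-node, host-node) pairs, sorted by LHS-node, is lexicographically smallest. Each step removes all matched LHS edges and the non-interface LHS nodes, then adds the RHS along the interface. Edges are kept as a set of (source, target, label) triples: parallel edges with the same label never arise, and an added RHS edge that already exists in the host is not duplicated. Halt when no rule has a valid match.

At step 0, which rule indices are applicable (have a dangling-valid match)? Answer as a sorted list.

R0: no valid match — LHS pattern not found
R1: 3 valid matches — {0↦4, 1↦0}, {0↦5, 1↦0}, {0↦6, 1↦0}

Answer: [R1]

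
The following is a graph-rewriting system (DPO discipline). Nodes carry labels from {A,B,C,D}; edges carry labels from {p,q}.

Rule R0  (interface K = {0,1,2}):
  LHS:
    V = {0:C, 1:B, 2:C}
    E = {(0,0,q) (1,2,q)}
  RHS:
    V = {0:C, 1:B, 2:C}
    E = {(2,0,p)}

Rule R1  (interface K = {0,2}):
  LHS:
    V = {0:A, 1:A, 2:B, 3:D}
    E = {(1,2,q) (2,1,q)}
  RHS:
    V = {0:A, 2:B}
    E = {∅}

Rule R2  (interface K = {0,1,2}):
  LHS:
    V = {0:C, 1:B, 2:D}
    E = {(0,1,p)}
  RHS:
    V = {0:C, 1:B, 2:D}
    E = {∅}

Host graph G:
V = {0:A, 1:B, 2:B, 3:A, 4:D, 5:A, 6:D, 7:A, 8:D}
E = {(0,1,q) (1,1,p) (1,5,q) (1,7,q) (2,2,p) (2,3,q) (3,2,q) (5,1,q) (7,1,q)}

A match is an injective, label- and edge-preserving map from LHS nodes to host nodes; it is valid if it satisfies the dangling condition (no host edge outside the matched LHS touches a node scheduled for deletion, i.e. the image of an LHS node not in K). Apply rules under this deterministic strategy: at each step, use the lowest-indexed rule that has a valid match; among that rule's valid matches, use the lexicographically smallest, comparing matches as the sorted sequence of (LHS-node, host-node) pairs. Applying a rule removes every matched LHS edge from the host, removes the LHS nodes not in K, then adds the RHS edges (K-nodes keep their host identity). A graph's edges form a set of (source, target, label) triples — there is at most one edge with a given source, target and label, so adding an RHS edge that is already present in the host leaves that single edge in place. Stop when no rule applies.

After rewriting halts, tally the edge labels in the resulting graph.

Answer: p:2 q:1

Rewrite trace:
initial: |V|=9 |E|=9  E = 0-q->1 1-p->1 1-q->5 1-q->7 2-p->2 2-q->3 3-q->2 5-q->1 7-q->1
step 1: apply R1 at {0↦0, 1↦3, 2↦2, 3↦4}  → |V|=7 |E|=7  E = 0-q->1 1-p->1 1-q->5 1-q->7 2-p->2 5-q->1 7-q->1
step 2: apply R1 at {0↦0, 1↦5, 2↦1, 3↦6}  → |V|=5 |E|=5  E = 0-q->1 1-p->1 1-q->7 2-p->2 7-q->1
step 3: apply R1 at {0↦0, 1↦7, 2↦1, 3↦8}  → |V|=3 |E|=3  E = 0-q->1 1-p->1 2-p->2
final graph: no rule applies after step 3
NF edges: [(0, 1, 'q'), (1, 1, 'p'), (2, 2, 'p')]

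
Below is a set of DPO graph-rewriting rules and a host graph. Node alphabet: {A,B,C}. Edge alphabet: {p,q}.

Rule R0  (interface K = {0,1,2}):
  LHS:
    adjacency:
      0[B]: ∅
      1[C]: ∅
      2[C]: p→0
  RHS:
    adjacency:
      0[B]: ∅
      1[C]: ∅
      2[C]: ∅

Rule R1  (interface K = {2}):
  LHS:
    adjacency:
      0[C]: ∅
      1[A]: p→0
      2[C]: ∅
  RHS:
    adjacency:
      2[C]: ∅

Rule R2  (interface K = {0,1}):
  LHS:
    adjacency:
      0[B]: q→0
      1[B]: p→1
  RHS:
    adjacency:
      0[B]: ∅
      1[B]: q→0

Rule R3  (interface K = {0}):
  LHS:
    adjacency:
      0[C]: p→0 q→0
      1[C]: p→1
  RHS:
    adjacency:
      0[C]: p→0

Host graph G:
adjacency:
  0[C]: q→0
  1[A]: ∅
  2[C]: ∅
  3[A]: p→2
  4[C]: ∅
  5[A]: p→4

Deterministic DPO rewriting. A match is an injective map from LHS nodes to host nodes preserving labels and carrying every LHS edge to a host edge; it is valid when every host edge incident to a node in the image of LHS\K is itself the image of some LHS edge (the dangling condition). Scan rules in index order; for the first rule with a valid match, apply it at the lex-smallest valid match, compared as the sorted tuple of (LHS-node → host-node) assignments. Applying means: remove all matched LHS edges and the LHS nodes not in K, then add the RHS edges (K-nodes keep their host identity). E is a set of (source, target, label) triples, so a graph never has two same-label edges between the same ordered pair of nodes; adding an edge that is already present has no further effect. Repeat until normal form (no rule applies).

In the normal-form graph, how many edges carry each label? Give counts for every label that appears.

Answer: q:1

Steps:
initial: |V|=6 |E|=3  E = 0-q->0 3-p->2 5-p->4
step 1: apply R1 at {0↦2, 1↦3, 2↦0}  → |V|=4 |E|=2  E = 0-q->0 5-p->4
step 2: apply R1 at {0↦4, 1↦5, 2↦0}  → |V|=2 |E|=1  E = 0-q->0
normal form: no rule applies after step 2
NF edges: [(0, 0, 'q')]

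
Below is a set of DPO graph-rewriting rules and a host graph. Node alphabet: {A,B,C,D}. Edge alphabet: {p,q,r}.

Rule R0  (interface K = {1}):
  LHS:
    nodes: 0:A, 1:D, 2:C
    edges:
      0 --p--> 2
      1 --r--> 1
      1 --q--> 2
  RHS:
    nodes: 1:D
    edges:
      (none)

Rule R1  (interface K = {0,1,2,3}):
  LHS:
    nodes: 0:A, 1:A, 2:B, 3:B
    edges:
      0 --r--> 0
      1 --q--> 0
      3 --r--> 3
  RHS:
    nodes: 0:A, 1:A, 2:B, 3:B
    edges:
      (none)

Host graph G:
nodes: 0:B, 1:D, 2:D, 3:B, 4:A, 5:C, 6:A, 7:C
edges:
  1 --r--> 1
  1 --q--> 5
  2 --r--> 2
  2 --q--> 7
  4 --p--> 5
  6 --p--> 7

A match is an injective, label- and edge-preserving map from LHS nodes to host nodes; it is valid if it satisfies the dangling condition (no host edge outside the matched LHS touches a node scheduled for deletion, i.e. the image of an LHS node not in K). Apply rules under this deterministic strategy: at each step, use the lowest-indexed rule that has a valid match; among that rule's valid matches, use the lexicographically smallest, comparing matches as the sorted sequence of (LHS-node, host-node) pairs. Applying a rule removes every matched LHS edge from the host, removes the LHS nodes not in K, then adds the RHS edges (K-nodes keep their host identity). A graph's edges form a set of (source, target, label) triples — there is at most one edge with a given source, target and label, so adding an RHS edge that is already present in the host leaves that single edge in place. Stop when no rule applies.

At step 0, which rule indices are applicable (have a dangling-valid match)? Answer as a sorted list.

Answer: [R0]

Derivation:
R0: 2 valid matches — {0↦4, 1↦1, 2↦5}, {0↦6, 1↦2, 2↦7}
R1: no valid match — LHS pattern not found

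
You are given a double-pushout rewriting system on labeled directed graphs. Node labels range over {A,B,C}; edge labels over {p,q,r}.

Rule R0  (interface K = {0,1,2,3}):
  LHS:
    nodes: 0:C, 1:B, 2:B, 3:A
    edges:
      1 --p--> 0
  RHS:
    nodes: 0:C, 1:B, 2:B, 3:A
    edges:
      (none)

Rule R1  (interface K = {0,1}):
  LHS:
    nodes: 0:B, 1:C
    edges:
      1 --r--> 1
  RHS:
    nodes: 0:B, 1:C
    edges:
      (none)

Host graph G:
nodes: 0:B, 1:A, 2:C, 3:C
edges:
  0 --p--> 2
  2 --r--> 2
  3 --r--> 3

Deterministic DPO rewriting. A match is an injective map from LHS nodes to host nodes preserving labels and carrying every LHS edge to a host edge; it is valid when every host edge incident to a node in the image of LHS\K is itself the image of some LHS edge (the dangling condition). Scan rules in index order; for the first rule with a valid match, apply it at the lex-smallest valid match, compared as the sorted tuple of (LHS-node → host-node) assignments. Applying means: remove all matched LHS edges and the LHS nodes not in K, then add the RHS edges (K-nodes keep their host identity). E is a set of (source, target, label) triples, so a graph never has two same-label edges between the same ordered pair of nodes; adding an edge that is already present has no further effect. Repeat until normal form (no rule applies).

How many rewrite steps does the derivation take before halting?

Answer: 2

Derivation:
start.  V:4 E:3  edges: 0-p->2 2-r->2 3-r->3
1. fire R1 via {0↦0, 1↦2}  →  V:4 E:2  edges: 0-p->2 3-r->3
2. fire R1 via {0↦0, 1↦3}  →  V:4 E:1  edges: 0-p->2
halt: no rule applies after step 2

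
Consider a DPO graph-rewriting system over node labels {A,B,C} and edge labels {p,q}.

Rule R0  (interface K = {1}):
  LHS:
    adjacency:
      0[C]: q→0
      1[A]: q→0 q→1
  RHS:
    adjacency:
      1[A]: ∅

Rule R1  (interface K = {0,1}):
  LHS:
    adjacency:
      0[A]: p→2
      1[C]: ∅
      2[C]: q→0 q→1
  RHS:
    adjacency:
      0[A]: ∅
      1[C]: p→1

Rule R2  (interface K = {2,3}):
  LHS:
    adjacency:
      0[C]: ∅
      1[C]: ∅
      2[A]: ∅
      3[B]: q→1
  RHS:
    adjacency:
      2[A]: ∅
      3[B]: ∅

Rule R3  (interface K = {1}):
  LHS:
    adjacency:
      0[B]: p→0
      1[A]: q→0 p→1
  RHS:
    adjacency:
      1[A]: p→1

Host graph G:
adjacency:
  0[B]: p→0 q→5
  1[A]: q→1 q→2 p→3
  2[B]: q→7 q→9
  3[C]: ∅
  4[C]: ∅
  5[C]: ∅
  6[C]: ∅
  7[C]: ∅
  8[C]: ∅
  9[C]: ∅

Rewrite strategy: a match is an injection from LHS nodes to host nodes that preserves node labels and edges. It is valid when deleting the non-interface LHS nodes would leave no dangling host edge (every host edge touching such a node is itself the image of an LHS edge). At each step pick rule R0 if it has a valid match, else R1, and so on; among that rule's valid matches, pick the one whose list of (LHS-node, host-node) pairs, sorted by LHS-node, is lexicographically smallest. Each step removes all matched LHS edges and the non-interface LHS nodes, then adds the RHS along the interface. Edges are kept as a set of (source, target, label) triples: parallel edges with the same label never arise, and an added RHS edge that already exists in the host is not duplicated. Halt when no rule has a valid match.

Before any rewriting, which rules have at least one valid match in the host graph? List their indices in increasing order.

R0: no valid match — LHS pattern not found
R1: no valid match — LHS pattern not found
R2: 9 valid matches — {0↦4, 1↦5, 2↦1, 3↦0}, {0↦4, 1↦7, 2↦1, 3↦2}, {0↦4, 1↦9, 2↦1, 3↦2} (+6 more)
R3: no valid match — LHS pattern not found

Answer: [R2]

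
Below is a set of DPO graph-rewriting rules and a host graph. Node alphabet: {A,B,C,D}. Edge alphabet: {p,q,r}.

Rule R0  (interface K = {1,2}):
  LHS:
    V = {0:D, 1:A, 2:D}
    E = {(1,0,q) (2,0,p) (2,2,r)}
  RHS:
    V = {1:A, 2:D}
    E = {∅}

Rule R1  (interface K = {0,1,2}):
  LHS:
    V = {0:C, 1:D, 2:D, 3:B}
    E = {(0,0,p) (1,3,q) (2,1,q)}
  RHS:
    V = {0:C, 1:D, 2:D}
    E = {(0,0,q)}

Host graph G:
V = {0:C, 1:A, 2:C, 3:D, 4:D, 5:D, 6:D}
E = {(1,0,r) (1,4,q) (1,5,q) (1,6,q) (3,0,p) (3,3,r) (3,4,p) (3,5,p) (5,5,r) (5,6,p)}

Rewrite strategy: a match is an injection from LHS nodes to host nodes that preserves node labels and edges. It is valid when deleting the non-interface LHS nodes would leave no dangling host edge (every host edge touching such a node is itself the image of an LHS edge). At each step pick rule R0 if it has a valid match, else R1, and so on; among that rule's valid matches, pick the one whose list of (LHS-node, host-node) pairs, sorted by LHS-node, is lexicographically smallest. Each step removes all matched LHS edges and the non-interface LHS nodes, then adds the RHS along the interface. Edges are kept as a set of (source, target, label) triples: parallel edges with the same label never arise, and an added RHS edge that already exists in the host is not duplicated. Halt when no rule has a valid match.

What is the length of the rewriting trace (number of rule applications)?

Answer: 2

Derivation:
[0] host  ⇒  7 nodes, 10 edges  {1-r->0 1-q->4 1-q->5 1-q->6 3-p->0 3-r->3 3-p->4 3-p->5 5-r->5 5-p->6}
[1] R0 @ {0↦4, 1↦1, 2↦3}  ⇒  6 nodes, 7 edges  {1-r->0 1-q->5 1-q->6 3-p->0 3-p->5 5-r->5 5-p->6}
[2] R0 @ {0↦6, 1↦1, 2↦5}  ⇒  5 nodes, 4 edges  {1-r->0 1-q->5 3-p->0 3-p->5}
halt: no rule applies after step 2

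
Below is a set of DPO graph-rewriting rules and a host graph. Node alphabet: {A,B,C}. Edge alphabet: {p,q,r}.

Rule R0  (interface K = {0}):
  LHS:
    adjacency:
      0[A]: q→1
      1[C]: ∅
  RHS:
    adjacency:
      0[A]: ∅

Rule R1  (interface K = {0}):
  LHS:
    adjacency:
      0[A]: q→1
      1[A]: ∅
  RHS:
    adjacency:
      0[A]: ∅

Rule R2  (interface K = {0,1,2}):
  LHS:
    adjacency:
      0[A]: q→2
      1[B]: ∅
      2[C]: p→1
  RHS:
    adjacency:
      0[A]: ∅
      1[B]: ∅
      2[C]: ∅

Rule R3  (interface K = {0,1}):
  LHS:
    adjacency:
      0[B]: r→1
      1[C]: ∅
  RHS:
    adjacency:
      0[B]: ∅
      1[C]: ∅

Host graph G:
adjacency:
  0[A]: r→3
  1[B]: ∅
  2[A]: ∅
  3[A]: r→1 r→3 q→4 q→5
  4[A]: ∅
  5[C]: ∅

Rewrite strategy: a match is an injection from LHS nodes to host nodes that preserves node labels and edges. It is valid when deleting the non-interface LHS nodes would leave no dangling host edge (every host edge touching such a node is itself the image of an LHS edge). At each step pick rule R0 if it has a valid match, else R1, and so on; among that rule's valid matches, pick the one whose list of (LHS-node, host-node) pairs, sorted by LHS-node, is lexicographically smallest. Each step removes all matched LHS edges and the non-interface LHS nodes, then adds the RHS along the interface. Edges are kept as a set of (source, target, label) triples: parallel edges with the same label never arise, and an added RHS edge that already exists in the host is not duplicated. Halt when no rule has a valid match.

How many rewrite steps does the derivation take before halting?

[0] host  ⇒  6 nodes, 5 edges  {0-r->3 3-r->1 3-r->3 3-q->4 3-q->5}
[1] R0 @ {0↦3, 1↦5}  ⇒  5 nodes, 4 edges  {0-r->3 3-r->1 3-r->3 3-q->4}
[2] R1 @ {0↦3, 1↦4}  ⇒  4 nodes, 3 edges  {0-r->3 3-r->1 3-r->3}
halt: no rule applies after step 2

Answer: 2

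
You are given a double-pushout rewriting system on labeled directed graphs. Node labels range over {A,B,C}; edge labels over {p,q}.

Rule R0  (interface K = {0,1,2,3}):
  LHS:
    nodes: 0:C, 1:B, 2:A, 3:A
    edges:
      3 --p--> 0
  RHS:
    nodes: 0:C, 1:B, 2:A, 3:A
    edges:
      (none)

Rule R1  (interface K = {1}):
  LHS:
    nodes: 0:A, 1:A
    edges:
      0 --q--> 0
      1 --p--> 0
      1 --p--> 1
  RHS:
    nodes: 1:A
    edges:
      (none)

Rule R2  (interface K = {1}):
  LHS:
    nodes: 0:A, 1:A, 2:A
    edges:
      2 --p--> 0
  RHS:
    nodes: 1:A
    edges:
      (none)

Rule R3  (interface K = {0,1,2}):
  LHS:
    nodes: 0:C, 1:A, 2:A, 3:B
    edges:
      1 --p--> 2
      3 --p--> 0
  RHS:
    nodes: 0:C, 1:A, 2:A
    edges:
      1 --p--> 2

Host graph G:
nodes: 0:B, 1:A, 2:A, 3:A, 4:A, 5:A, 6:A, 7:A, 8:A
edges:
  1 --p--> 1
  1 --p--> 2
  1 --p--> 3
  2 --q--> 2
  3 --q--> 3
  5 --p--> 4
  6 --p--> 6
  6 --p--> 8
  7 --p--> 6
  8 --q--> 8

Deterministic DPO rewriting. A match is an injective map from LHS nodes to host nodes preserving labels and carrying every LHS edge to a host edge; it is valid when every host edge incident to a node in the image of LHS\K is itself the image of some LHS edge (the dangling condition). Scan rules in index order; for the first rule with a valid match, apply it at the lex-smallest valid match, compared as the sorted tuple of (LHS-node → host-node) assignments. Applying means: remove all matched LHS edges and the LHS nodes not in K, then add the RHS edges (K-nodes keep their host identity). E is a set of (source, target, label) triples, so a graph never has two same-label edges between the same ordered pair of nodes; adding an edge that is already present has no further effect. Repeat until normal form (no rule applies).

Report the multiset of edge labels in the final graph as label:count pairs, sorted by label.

Answer: p:1 q:1

Rewrite trace:
start.  V:9 E:10  edges: 1-p->1 1-p->2 1-p->3 2-q->2 3-q->3 5-p->4 6-p->6 6-p->8 7-p->6 8-q->8
1. fire R1 via {0↦2, 1↦1}  →  V:8 E:7  edges: 1-p->3 3-q->3 5-p->4 6-p->6 6-p->8 7-p->6 8-q->8
2. fire R1 via {0↦8, 1↦6}  →  V:7 E:4  edges: 1-p->3 3-q->3 5-p->4 7-p->6
3. fire R2 via {0↦4, 1↦1, 2↦5}  →  V:5 E:3  edges: 1-p->3 3-q->3 7-p->6
4. fire R2 via {0↦6, 1↦1, 2↦7}  →  V:3 E:2  edges: 1-p->3 3-q->3
halt: no rule applies after step 4
NF edges: [(1, 3, 'p'), (3, 3, 'q')]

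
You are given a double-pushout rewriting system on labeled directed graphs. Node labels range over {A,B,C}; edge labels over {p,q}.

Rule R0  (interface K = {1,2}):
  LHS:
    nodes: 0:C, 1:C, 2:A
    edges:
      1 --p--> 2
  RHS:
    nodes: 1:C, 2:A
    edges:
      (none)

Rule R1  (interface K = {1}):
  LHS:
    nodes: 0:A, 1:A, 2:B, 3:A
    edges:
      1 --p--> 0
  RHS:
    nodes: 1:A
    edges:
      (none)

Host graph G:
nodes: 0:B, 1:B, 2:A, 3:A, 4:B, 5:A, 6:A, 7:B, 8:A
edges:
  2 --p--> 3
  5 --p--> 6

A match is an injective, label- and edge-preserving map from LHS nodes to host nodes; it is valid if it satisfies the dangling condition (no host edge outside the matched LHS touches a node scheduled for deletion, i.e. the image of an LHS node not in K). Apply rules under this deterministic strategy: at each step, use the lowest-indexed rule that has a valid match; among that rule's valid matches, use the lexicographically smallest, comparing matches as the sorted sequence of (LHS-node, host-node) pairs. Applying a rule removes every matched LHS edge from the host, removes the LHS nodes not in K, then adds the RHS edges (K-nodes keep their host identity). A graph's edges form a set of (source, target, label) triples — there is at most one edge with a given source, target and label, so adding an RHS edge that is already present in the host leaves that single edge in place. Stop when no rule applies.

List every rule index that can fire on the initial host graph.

Answer: [R1]

Rewrite trace:
R0: no valid match — LHS pattern not found
R1: 8 valid matches — {0↦3, 1↦2, 2↦0, 3↦8}, {0↦3, 1↦2, 2↦1, 3↦8}, {0↦3, 1↦2, 2↦4, 3↦8} (+5 more)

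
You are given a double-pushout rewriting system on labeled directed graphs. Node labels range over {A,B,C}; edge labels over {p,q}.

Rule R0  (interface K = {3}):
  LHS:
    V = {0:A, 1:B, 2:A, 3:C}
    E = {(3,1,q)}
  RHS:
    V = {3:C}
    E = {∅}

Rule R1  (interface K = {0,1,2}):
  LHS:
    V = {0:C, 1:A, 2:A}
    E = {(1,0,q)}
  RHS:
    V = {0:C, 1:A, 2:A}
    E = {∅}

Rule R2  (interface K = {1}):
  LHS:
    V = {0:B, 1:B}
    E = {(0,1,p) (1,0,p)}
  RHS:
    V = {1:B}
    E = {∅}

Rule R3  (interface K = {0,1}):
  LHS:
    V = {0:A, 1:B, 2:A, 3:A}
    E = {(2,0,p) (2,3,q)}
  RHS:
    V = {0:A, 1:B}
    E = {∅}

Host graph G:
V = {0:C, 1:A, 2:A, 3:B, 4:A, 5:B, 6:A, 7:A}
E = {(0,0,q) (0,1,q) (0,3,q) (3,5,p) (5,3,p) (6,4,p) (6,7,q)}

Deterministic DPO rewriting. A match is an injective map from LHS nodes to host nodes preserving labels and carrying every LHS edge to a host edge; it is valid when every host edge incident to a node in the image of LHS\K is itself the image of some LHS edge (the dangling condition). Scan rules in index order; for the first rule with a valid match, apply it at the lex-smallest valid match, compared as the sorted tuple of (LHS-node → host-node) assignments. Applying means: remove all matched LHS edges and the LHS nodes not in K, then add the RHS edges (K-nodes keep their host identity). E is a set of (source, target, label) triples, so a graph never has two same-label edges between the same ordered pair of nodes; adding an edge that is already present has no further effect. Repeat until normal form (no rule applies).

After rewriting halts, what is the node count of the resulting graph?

[0] host  ⇒  8 nodes, 7 edges  {0-q->0 0-q->1 0-q->3 3-p->5 5-p->3 6-p->4 6-q->7}
[1] R2 @ {0↦5, 1↦3}  ⇒  7 nodes, 5 edges  {0-q->0 0-q->1 0-q->3 6-p->4 6-q->7}
[2] R3 @ {0↦4, 1↦3, 2↦6, 3↦7}  ⇒  5 nodes, 3 edges  {0-q->0 0-q->1 0-q->3}
[3] R0 @ {0↦2, 1↦3, 2↦4, 3↦0}  ⇒  2 nodes, 2 edges  {0-q->0 0-q->1}
halt: no rule applies after step 3
NF nodes: {0:C, 1:A}

Answer: 2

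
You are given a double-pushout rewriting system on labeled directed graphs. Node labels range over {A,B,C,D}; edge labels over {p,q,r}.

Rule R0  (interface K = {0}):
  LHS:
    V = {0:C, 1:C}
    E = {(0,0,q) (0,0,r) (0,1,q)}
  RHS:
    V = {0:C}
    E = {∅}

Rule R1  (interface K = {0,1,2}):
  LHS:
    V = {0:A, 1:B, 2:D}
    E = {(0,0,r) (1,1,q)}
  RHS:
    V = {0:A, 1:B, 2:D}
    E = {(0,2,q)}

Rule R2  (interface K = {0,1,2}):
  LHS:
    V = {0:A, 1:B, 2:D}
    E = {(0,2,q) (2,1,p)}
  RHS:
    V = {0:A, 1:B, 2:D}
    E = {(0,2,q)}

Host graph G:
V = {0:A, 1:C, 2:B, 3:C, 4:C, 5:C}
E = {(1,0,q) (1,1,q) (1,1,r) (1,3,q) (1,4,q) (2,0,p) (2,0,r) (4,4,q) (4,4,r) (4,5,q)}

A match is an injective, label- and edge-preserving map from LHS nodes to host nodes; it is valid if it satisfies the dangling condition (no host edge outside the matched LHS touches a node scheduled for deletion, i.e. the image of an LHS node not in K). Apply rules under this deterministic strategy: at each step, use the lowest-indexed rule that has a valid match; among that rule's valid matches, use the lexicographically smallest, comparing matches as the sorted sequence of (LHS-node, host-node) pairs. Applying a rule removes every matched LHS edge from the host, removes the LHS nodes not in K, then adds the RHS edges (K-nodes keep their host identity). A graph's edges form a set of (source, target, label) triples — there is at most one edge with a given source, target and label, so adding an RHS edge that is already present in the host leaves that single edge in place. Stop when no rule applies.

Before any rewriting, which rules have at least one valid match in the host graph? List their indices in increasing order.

R0: 2 valid matches — {0↦1, 1↦3}, {0↦4, 1↦5}
R1: no valid match — LHS pattern not found
R2: no valid match — LHS pattern not found

Answer: [R0]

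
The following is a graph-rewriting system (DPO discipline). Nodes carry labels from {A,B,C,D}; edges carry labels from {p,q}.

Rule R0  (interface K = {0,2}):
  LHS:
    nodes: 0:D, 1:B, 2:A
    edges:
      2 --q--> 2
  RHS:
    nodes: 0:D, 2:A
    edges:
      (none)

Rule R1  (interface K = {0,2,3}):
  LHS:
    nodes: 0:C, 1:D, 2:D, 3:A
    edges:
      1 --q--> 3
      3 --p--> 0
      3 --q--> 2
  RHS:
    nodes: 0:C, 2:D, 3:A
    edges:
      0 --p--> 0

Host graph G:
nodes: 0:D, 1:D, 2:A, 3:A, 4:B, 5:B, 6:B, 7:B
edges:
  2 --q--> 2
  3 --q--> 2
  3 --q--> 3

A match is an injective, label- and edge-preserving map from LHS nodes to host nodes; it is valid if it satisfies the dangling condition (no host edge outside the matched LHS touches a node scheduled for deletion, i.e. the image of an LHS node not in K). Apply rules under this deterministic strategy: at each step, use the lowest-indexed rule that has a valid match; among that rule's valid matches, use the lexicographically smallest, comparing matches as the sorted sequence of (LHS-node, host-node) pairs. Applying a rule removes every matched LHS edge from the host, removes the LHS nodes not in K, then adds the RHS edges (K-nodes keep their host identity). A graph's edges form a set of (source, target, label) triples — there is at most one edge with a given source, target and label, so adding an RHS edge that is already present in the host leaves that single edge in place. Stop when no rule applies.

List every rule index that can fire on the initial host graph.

R0: 16 valid matches — {0↦0, 1↦4, 2↦2}, {0↦0, 1↦4, 2↦3}, {0↦0, 1↦5, 2↦2} (+13 more)
R1: no valid match — LHS pattern not found

Answer: [R0]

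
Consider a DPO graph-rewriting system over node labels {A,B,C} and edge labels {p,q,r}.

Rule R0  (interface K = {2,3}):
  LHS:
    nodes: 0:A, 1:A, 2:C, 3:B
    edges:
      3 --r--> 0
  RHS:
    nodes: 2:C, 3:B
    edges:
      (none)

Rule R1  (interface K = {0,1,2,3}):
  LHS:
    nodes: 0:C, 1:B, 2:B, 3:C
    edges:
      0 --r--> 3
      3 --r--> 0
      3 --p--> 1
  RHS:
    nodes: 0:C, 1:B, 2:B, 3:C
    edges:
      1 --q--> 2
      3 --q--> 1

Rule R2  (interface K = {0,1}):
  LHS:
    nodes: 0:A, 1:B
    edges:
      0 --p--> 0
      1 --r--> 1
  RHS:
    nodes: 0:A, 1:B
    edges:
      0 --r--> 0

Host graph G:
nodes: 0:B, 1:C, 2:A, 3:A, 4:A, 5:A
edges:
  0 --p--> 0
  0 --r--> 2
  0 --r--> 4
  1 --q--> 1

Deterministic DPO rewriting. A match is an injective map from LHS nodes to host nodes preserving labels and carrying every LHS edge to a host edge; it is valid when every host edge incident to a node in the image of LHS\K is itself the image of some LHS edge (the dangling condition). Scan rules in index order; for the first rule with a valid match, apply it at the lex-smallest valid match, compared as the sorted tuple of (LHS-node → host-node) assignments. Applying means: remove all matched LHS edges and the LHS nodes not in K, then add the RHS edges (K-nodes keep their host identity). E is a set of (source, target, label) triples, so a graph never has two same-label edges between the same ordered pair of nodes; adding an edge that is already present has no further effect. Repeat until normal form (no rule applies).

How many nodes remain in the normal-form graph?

initial: |V|=6 |E|=4  E = 0-p->0 0-r->2 0-r->4 1-q->1
step 1: apply R0 at {0↦2, 1↦3, 2↦1, 3↦0}  → |V|=4 |E|=3  E = 0-p->0 0-r->4 1-q->1
step 2: apply R0 at {0↦4, 1↦5, 2↦1, 3↦0}  → |V|=2 |E|=2  E = 0-p->0 1-q->1
halt: no rule applies after step 2
NF nodes: {0:B, 1:C}

Answer: 2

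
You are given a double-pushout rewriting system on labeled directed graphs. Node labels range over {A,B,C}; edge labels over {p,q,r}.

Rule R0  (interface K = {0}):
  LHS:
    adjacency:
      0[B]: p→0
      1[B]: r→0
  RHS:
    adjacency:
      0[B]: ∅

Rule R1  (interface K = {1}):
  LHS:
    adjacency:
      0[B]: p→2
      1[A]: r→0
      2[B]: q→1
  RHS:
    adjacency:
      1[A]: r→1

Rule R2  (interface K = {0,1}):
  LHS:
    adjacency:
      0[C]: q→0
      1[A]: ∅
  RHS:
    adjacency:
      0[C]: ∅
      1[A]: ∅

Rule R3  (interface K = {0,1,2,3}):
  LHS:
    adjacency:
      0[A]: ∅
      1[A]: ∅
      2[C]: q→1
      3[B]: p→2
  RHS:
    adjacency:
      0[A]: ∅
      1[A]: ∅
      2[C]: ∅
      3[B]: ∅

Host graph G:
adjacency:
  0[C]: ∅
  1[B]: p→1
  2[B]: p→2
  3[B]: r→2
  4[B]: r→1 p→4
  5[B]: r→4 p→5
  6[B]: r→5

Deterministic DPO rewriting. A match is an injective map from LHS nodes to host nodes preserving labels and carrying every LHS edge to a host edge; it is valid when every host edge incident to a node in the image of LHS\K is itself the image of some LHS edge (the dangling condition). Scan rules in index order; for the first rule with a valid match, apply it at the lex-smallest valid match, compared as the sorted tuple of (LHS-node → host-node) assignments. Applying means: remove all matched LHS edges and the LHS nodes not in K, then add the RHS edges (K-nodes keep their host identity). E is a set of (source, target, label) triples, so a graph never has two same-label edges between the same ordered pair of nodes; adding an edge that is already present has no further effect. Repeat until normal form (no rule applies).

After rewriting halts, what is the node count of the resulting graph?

[0] host  ⇒  7 nodes, 8 edges  {1-p->1 2-p->2 3-r->2 4-r->1 4-p->4 5-r->4 5-p->5 6-r->5}
[1] R0 @ {0↦2, 1↦3}  ⇒  6 nodes, 6 edges  {1-p->1 4-r->1 4-p->4 5-r->4 5-p->5 6-r->5}
[2] R0 @ {0↦5, 1↦6}  ⇒  5 nodes, 4 edges  {1-p->1 4-r->1 4-p->4 5-r->4}
[3] R0 @ {0↦4, 1↦5}  ⇒  4 nodes, 2 edges  {1-p->1 4-r->1}
[4] R0 @ {0↦1, 1↦4}  ⇒  3 nodes, 0 edges  {∅}
halt: no rule applies after step 4
NF nodes: {0:C, 1:B, 2:B}

Answer: 3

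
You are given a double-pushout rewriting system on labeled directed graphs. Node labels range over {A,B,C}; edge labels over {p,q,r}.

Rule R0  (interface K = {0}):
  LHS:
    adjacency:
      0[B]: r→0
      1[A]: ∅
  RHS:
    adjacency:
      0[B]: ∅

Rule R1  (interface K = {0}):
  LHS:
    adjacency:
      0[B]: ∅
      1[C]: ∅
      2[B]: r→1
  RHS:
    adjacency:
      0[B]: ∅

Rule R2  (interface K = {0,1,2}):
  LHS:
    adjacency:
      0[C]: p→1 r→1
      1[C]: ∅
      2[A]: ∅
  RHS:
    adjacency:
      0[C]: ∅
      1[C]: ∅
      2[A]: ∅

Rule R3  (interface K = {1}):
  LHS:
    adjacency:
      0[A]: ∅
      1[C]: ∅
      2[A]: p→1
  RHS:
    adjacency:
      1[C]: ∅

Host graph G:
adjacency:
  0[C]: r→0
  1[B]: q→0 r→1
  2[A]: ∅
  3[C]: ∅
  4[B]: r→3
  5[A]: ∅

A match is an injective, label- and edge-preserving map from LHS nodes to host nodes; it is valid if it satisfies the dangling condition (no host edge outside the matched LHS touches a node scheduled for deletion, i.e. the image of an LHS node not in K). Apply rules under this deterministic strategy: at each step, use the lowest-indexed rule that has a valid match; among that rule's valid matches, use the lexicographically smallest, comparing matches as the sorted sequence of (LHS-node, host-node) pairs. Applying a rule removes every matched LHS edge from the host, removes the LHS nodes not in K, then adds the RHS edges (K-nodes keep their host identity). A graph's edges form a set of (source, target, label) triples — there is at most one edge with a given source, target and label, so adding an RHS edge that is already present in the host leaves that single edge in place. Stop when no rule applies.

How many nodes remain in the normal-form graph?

initial: |V|=6 |E|=4  E = 0-r->0 1-q->0 1-r->1 4-r->3
step 1: apply R0 at {0↦1, 1↦2}  → |V|=5 |E|=3  E = 0-r->0 1-q->0 4-r->3
step 2: apply R1 at {0↦1, 1↦3, 2↦4}  → |V|=3 |E|=2  E = 0-r->0 1-q->0
normal form: no rule applies after step 2
NF nodes: {0:C, 1:B, 5:A}

Answer: 3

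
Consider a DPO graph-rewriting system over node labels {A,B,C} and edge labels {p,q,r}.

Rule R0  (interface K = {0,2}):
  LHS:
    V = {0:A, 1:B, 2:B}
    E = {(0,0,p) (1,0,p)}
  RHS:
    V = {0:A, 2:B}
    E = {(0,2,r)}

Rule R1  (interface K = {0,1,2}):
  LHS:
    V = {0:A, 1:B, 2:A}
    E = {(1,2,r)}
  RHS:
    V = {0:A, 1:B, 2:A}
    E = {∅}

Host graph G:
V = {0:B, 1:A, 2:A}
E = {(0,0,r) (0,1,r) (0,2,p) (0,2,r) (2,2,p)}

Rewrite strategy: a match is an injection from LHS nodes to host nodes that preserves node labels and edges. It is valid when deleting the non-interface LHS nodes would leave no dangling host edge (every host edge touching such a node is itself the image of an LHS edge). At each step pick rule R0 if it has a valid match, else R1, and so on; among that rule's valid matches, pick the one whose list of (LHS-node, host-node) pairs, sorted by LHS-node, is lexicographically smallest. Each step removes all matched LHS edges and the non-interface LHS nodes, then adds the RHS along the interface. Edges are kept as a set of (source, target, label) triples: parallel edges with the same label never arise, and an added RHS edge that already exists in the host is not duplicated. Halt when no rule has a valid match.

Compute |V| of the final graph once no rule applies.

initial: |V|=3 |E|=5  E = 0-r->0 0-r->1 0-p->2 0-r->2 2-p->2
step 1: apply R1 at {0↦1, 1↦0, 2↦2}  → |V|=3 |E|=4  E = 0-r->0 0-r->1 0-p->2 2-p->2
step 2: apply R1 at {0↦2, 1↦0, 2↦1}  → |V|=3 |E|=3  E = 0-r->0 0-p->2 2-p->2
normal form: no rule applies after step 2
NF nodes: {0:B, 1:A, 2:A}

Answer: 3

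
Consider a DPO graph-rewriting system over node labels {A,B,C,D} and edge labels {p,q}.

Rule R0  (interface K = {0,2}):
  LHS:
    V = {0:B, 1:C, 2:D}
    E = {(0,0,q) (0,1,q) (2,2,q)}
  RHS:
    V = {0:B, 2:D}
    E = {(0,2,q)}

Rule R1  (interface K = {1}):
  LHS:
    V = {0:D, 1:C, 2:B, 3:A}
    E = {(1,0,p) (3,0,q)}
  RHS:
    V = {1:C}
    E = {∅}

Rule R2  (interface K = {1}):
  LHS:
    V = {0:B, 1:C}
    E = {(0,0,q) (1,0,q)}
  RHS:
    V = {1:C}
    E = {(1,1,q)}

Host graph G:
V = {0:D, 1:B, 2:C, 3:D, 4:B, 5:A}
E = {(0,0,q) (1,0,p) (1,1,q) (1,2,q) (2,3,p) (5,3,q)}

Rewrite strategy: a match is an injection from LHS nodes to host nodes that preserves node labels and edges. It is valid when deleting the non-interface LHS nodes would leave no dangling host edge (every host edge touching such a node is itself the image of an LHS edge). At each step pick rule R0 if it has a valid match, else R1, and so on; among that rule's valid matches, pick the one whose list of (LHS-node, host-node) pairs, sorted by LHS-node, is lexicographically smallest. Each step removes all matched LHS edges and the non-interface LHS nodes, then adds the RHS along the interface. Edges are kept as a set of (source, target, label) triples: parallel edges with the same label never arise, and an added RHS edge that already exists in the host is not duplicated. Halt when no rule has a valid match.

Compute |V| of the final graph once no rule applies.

start.  V:6 E:6  edges: 0-q->0 1-p->0 1-q->1 1-q->2 2-p->3 5-q->3
1. fire R1 via {0↦3, 1↦2, 2↦4, 3↦5}  →  V:3 E:4  edges: 0-q->0 1-p->0 1-q->1 1-q->2
2. fire R0 via {0↦1, 1↦2, 2↦0}  →  V:2 E:2  edges: 1-p->0 1-q->0
halt: no rule applies after step 2
NF nodes: {0:D, 1:B}

Answer: 2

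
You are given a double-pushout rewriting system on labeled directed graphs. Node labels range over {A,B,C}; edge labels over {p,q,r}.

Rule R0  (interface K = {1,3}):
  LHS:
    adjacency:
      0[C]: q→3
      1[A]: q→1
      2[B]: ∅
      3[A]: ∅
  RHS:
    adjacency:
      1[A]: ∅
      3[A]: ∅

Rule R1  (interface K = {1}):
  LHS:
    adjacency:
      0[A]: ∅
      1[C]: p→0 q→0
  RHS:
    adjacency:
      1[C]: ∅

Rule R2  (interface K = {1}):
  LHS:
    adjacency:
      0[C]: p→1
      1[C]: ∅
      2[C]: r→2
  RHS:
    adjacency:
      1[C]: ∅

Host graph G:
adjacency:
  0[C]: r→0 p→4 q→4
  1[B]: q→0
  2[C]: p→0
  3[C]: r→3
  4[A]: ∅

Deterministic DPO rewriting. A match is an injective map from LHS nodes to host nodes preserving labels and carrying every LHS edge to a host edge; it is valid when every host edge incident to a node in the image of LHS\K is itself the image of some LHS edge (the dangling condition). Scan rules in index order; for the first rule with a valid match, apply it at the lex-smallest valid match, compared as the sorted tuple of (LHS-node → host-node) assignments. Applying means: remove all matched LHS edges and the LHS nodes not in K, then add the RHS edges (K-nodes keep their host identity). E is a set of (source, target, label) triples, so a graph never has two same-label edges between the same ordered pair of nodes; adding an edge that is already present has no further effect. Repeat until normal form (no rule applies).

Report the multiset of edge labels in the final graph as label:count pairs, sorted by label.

Answer: q:1 r:1

Steps:
[0] host  ⇒  5 nodes, 6 edges  {0-r->0 0-p->4 0-q->4 1-q->0 2-p->0 3-r->3}
[1] R1 @ {0↦4, 1↦0}  ⇒  4 nodes, 4 edges  {0-r->0 1-q->0 2-p->0 3-r->3}
[2] R2 @ {0↦2, 1↦0, 2↦3}  ⇒  2 nodes, 2 edges  {0-r->0 1-q->0}
halt: no rule applies after step 2
NF edges: [(0, 0, 'r'), (1, 0, 'q')]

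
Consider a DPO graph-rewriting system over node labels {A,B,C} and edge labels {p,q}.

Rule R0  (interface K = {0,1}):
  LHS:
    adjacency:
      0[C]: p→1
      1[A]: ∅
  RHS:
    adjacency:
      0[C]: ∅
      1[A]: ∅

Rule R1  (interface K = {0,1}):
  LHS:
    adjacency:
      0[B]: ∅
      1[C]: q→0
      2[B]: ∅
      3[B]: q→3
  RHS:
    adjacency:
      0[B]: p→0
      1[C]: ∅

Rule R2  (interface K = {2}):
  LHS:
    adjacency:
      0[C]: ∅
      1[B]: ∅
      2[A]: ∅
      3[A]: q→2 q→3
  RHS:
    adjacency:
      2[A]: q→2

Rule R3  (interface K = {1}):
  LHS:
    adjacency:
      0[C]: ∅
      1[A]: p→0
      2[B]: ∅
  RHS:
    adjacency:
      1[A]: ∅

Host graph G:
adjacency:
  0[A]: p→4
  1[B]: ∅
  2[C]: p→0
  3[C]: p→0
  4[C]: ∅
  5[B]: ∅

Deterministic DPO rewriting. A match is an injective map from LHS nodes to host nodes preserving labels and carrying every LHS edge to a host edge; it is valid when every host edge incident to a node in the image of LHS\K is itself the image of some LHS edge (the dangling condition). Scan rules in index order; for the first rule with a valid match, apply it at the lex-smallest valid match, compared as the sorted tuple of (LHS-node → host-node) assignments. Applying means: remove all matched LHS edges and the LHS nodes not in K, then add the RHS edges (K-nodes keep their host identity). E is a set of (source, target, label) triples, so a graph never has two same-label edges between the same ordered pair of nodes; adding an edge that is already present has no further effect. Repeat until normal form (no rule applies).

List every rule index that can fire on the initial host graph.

Answer: [R0,R3]

Steps:
R0: 2 valid matches — {0↦2, 1↦0}, {0↦3, 1↦0}
R1: no valid match — LHS pattern not found
R2: no valid match — LHS pattern not found
R3: 2 valid matches — {0↦4, 1↦0, 2↦1}, {0↦4, 1↦0, 2↦5}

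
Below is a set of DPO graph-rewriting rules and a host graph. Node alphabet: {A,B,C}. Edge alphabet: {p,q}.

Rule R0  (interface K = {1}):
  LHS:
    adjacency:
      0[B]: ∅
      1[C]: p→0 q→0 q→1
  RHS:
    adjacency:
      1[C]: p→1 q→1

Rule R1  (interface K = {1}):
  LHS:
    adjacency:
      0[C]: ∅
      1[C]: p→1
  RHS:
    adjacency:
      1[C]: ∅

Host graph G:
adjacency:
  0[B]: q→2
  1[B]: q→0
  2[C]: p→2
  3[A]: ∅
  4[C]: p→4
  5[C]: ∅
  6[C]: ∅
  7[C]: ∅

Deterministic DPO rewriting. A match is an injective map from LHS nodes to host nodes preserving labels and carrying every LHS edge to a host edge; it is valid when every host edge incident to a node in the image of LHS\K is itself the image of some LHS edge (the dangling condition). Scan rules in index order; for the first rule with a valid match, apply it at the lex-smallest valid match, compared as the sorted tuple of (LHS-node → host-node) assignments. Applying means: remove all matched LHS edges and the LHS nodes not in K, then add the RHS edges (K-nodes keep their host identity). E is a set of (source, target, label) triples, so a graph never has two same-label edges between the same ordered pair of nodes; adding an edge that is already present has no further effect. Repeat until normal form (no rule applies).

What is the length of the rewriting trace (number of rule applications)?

initial: |V|=8 |E|=4  E = 0-q->2 1-q->0 2-p->2 4-p->4
step 1: apply R1 at {0↦5, 1↦2}  → |V|=7 |E|=3  E = 0-q->2 1-q->0 4-p->4
step 2: apply R1 at {0↦6, 1↦4}  → |V|=6 |E|=2  E = 0-q->2 1-q->0
normal form: no rule applies after step 2

Answer: 2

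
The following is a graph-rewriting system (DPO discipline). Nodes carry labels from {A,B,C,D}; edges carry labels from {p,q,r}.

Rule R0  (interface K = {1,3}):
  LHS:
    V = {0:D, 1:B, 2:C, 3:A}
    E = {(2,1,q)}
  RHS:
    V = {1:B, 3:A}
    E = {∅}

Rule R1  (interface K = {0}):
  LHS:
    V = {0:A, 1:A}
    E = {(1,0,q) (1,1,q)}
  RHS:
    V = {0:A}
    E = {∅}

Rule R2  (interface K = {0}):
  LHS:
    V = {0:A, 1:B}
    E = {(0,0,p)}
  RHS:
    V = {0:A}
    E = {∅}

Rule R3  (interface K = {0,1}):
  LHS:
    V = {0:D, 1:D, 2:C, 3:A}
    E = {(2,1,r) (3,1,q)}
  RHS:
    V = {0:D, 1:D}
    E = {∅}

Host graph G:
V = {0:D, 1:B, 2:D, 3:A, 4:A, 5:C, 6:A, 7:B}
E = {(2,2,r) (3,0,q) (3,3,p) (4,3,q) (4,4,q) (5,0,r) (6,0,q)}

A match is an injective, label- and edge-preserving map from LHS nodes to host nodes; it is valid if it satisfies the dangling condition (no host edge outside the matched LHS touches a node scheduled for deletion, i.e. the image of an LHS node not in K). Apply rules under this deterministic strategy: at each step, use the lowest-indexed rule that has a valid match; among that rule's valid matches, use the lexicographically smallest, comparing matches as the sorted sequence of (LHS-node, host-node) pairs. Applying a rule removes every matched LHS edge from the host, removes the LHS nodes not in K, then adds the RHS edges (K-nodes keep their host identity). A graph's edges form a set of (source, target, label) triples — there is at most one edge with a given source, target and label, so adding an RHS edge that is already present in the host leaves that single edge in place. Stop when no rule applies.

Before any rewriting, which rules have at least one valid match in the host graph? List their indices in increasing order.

Answer: [R1,R2,R3]

Derivation:
R0: no valid match — LHS pattern not found
R1: 1 valid match — {0↦3, 1↦4}
R2: 2 valid matches — {0↦3, 1↦1}, {0↦3, 1↦7}
R3: 1 valid match — {0↦2, 1↦0, 2↦5, 3↦6}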